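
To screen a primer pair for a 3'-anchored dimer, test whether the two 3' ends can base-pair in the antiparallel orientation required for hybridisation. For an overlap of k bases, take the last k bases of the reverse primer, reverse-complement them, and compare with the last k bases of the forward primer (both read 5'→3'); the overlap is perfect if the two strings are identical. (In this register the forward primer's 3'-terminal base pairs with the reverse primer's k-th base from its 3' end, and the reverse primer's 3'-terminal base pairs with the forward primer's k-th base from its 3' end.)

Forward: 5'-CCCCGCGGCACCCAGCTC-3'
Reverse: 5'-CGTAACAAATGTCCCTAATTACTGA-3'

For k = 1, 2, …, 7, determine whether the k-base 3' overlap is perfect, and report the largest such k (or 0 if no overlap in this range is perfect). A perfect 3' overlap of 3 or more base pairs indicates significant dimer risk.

Longest perfect overlap: 2 complementary base pairs; below the dimer-risk threshold (threshold 3).

Last 7 bases (5'→3') — forward …CCAGCTC, reverse …TTACTGA.
Reverse complement of the reverse primer's last 7 bases: TCAGTAA; its first k bases are the reverse complement of the reverse primer's last k bases, so a perfect k-base overlap needs the forward primer's last k bases to equal them.
Comparing (forward last k vs required): k=1: C vs T ✗; k=2: TC vs TC ✓; k=3: CTC vs TCA ✗; k=4: GCTC vs TCAG ✗; k=5: AGCTC vs TCAGT ✗; k=6: CAGCTC vs TCAGTA ✗; k=7: CCAGCTC vs TCAGTAA ✗.
Only k = 2 is perfect, so the longest perfect 3' overlap is 2.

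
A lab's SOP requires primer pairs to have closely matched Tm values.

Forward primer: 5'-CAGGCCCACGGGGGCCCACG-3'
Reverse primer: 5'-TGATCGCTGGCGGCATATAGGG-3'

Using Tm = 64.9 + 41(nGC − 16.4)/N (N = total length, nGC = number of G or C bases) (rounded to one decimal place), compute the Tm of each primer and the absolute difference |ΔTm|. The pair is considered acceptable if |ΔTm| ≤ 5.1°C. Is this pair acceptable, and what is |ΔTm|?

Forward: G+C = 17, N = 20 → Tm = 64.9 + 41·(17 − 16.4)/20 = 66.1°C.
Reverse: G+C = 13, N = 22 → Tm = 64.9 + 41·(13 − 16.4)/22 = 58.6°C.
|ΔTm| = |66.1 − 58.6| = 7.5°C, > 5.1°C.

|ΔTm| = 7.5°C; the pair is not acceptable.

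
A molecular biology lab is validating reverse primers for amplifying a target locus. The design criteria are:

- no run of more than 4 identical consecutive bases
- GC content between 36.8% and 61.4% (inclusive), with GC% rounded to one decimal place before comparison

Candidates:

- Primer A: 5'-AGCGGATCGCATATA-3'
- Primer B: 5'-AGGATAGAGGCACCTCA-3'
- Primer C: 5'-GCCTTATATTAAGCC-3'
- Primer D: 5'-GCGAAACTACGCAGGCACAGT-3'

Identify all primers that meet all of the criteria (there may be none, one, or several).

Primer A, Primer B, Primer C and Primer D.

Primer A (15 nt, A=5 T=3 G=4 C=3): longest run = 2 ✓; GC 7/15 = 46.7% ✓ — passes.
Primer B (17 nt, A=6 T=2 G=5 C=4): longest run = 2 ✓; GC 9/17 = 52.9% ✓ — passes.
Primer C (15 nt, A=4 T=5 G=2 C=4): longest run = 2 ✓; GC 6/15 = 40.0% ✓ — passes.
Primer D (21 nt, A=7 T=2 G=6 C=6): longest run = 3 ✓; GC 12/21 = 57.1% ✓ — passes.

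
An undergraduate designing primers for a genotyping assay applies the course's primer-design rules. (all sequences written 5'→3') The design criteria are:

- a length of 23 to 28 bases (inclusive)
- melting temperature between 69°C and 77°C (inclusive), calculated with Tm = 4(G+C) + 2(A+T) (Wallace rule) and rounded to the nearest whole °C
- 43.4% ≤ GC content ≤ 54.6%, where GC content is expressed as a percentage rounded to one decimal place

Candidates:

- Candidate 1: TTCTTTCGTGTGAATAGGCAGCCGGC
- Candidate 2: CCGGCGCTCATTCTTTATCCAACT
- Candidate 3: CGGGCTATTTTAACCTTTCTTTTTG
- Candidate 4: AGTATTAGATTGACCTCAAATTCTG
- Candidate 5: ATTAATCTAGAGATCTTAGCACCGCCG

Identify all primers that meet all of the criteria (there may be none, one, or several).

Candidate 2 only.

Candidate 1 (26 nt, A=4 T=8 G=8 C=6): length 26 ✓; Tm = 2·12 + 4·14 = 80°C, outside 69–77°C ✗; GC 14/26 = 53.8% ✓ — fails.
Candidate 2 (24 nt, A=4 T=8 G=3 C=9): length 24 ✓; Tm = 2·12 + 4·12 = 72°C ✓; GC 12/24 = 50.0% ✓ — passes.
Candidate 3 (25 nt, A=3 T=13 G=4 C=5): length 25 ✓; Tm = 2·16 + 4·9 = 68°C, outside 69–77°C ✗; GC 9/25 = 36.0%, outside 43.4–54.6% ✗ — fails.
Candidate 4 (25 nt, A=8 T=9 G=4 C=4): length 25 ✓; Tm = 2·17 + 4·8 = 66°C, outside 69–77°C ✗; GC 8/25 = 32.0%, outside 43.4–54.6% ✗ — fails.
Candidate 5 (27 nt, A=8 T=7 G=5 C=7): length 27 ✓; Tm = 2·15 + 4·12 = 78°C, outside 69–77°C ✗; GC 12/27 = 44.4% ✓ — fails.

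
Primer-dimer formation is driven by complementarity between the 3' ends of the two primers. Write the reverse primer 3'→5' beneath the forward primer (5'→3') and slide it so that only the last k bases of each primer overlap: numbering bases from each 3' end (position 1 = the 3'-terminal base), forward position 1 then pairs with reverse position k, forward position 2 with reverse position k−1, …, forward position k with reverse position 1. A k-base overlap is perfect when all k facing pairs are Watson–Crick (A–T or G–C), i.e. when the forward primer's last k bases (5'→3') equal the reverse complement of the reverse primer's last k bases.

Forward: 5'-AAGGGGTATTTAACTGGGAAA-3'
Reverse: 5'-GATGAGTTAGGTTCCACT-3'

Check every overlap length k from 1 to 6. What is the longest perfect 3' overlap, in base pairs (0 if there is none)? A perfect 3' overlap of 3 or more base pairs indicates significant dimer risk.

Longest perfect overlap: 1 complementary base pair; below the dimer-risk threshold (threshold 3).

Last 6 bases (5'→3') — forward …GGGAAA, reverse …TCCACT.
Reverse complement of the reverse primer's last 6 bases: AGTGGA; its first k bases are the reverse complement of the reverse primer's last k bases, so a perfect k-base overlap needs the forward primer's last k bases to equal them.
Comparing (forward last k vs required): k=1: A vs A ✓; k=2: AA vs AG ✗; k=3: AAA vs AGT ✗; k=4: GAAA vs AGTG ✗; k=5: GGAAA vs AGTGG ✗; k=6: GGGAAA vs AGTGGA ✗.
Only k = 1 is perfect, so the longest perfect 3' overlap is 1.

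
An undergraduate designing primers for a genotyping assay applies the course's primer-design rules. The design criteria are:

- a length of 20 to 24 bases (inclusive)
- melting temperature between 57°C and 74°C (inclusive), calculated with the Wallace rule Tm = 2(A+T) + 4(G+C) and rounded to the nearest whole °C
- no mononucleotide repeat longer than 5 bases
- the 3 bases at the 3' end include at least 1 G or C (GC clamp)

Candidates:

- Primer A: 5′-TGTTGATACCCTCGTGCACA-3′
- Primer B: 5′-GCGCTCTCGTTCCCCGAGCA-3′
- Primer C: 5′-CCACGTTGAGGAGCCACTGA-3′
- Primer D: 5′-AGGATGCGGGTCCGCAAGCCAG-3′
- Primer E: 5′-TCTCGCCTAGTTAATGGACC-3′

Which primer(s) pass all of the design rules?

Primer A (20 nt, A=4 T=6 G=4 C=6): length 20 ✓; Tm = 2·10 + 4·10 = 60°C ✓; longest run = 3 ✓; 3' end ACA has 1 G/C ✓ — passes.
Primer B (20 nt, A=2 T=4 G=5 C=9): length 20 ✓; Tm = 2·6 + 4·14 = 68°C ✓; longest run = 4 ✓; 3' end GCA has 2 G/C ✓ — passes.
Primer C (20 nt, A=5 T=3 G=6 C=6): length 20 ✓; Tm = 2·8 + 4·12 = 64°C ✓; longest run = 2 ✓; 3' end TGA has 1 G/C ✓ — passes.
Primer D (22 nt, A=5 T=2 G=9 C=6): length 22 ✓; Tm = 2·7 + 4·15 = 74°C ✓; longest run = 3 ✓; 3' end CAG has 2 G/C ✓ — passes.
Primer E (20 nt, A=4 T=6 G=4 C=6): length 20 ✓; Tm = 2·10 + 4·10 = 60°C ✓; longest run = 2 ✓; 3' end ACC has 2 G/C ✓ — passes.

Primer A, Primer B, Primer C, Primer D and Primer E.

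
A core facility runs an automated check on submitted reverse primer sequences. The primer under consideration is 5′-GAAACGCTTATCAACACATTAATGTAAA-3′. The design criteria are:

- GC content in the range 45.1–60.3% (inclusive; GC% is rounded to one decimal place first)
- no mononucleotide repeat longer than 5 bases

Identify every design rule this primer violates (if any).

Fails: GC content.

Base counts: A=13, T=7, G=3, C=5 (length 28).
GC content: GC 8/28 = 28.6%, outside 45.1–60.3% ✗
homopolymer run: longest run = 3 ✓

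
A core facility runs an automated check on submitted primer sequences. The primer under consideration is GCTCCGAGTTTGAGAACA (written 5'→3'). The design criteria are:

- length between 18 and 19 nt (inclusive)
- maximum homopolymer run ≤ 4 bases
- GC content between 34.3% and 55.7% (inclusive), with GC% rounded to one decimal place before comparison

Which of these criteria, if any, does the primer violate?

Meets all criteria.

Base counts: A=5, T=4, G=5, C=4 (length 18).
length: length 18 ✓
homopolymer run: longest run = 3 ✓
GC content: GC 9/18 = 50.0% ✓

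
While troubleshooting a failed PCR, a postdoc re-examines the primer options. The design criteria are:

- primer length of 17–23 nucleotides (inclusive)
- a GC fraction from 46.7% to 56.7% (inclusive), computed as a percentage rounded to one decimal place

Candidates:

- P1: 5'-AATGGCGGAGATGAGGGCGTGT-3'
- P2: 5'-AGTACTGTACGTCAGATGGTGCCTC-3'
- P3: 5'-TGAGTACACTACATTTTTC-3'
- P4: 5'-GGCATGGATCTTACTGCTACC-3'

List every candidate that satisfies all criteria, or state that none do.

P1 (22 nt, A=5 T=4 G=11 C=2): length 22 ✓; GC 13/22 = 59.1%, outside 46.7–56.7% ✗ — fails.
P2 (25 nt, A=5 T=7 G=7 C=6): length 25, outside 17–23 ✗; GC 13/25 = 52.0% ✓ — fails.
P3 (19 nt, A=5 T=8 G=2 C=4): length 19 ✓; GC 6/19 = 31.6%, outside 46.7–56.7% ✗ — fails.
P4 (21 nt, A=4 T=6 G=5 C=6): length 21 ✓; GC 11/21 = 52.4% ✓ — passes.

P4 only.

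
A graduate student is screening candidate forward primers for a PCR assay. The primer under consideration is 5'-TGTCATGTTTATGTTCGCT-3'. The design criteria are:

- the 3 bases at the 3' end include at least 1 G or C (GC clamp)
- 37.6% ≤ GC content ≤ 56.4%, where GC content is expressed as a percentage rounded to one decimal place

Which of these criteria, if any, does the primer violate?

Fails: GC content.

Base counts: A=2, T=10, G=4, C=3 (length 19).
GC clamp: 3' end GCT has 2 G/C ✓
GC content: GC 7/19 = 36.8%, outside 37.6–56.4% ✗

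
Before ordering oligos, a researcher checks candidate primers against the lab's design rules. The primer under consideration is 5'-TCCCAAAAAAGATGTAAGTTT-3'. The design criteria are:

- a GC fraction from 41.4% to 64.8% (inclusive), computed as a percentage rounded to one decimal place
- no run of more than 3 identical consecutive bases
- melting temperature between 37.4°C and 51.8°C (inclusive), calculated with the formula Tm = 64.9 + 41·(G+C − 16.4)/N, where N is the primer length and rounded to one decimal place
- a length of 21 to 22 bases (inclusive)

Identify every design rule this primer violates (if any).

Base counts: A=9, T=6, G=3, C=3 (length 21).
GC content: GC 6/21 = 28.6%, outside 41.4–64.8% ✗
homopolymer run: longest run = 6, exceeds 3 ✗
Tm: Tm = 64.9 + 41·(6 − 16.4)/21 = 44.6°C ✓
length: length 21 ✓

Fails: GC content, homopolymer run.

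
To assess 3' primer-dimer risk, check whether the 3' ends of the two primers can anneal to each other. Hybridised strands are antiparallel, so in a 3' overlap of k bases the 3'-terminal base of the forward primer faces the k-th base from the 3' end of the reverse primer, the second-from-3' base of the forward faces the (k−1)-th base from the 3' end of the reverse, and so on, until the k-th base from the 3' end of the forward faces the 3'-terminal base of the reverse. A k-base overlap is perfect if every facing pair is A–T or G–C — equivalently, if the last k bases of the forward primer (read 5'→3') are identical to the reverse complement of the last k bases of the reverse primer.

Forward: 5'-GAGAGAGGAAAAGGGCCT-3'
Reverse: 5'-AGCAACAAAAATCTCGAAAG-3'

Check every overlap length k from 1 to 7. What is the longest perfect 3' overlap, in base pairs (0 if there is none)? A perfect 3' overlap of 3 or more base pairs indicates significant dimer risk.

Longest perfect overlap: 2 complementary base pairs; below the dimer-risk threshold (threshold 3).

Last 7 bases (5'→3') — forward …AGGGCCT, reverse …TCGAAAG.
Reverse complement of the reverse primer's last 7 bases: CTTTCGA; its first k bases are the reverse complement of the reverse primer's last k bases, so a perfect k-base overlap needs the forward primer's last k bases to equal them.
Comparing (forward last k vs required): k=1: T vs C ✗; k=2: CT vs CT ✓; k=3: CCT vs CTT ✗; k=4: GCCT vs CTTT ✗; k=5: GGCCT vs CTTTC ✗; k=6: GGGCCT vs CTTTCG ✗; k=7: AGGGCCT vs CTTTCGA ✗.
Only k = 2 is perfect, so the longest perfect 3' overlap is 2.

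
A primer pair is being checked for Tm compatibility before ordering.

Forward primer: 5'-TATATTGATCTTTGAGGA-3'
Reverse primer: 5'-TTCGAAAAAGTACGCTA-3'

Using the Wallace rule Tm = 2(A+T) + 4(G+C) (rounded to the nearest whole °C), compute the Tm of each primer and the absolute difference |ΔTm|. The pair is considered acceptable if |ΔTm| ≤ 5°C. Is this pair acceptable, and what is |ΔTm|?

|ΔTm| = 0°C; the pair is acceptable.

Forward: A=5 T=8 G=4 C=1 → Tm = 2·13 + 4·5 = 46°C.
Reverse: A=7 T=4 G=3 C=3 → Tm = 2·11 + 4·6 = 46°C.
|ΔTm| = |46 − 46| = 0°C, ≤ 5°C.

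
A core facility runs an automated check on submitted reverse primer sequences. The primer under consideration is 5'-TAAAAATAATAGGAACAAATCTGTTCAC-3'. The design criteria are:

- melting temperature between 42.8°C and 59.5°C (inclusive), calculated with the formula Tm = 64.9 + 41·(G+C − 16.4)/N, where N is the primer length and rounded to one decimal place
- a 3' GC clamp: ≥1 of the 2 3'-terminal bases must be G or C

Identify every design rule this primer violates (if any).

Meets all criteria.

Base counts: A=14, T=7, G=3, C=4 (length 28).
Tm: Tm = 64.9 + 41·(7 − 16.4)/28 = 51.1°C ✓
GC clamp: 3' end AC has 1 G/C ✓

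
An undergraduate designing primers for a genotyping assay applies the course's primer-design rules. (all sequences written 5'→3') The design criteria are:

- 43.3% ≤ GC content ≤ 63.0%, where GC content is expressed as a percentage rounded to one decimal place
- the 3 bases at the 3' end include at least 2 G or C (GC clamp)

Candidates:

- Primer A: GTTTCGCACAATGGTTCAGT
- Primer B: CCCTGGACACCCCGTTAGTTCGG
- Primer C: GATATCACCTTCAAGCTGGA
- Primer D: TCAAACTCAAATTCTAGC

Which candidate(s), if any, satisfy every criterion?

Primer A (20 nt, A=4 T=7 G=5 C=4): GC 9/20 = 45.0% ✓; 3' end AGT has 1 G/C, need ≥2 ✗ — fails.
Primer B (23 nt, A=3 T=5 G=6 C=9): GC 15/23 = 65.2%, outside 43.3–63.0% ✗; 3' end CGG has 3 G/C ✓ — fails.
Primer C (20 nt, A=6 T=5 G=4 C=5): GC 9/20 = 45.0% ✓; 3' end GGA has 2 G/C ✓ — passes.
Primer D (18 nt, A=7 T=5 G=1 C=5): GC 6/18 = 33.3%, outside 43.3–63.0% ✗; 3' end AGC has 2 G/C ✓ — fails.

Primer C only.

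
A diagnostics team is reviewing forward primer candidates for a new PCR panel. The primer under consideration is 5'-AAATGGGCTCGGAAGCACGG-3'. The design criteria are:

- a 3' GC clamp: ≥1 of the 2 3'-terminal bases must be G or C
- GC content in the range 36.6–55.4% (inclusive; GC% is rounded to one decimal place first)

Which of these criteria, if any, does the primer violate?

Fails: GC content.

Base counts: A=6, T=2, G=8, C=4 (length 20).
GC clamp: 3' end GG has 2 G/C ✓
GC content: GC 12/20 = 60.0%, outside 36.6–55.4% ✗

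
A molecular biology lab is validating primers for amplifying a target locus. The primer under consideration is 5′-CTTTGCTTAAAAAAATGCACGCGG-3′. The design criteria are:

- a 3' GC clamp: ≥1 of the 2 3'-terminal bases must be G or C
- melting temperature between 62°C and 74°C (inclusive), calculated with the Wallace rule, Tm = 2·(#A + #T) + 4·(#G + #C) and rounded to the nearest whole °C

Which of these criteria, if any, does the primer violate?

Base counts: A=8, T=6, G=5, C=5 (length 24).
GC clamp: 3' end GG has 2 G/C ✓
Tm: Tm = 2·14 + 4·10 = 68°C ✓

Meets all criteria.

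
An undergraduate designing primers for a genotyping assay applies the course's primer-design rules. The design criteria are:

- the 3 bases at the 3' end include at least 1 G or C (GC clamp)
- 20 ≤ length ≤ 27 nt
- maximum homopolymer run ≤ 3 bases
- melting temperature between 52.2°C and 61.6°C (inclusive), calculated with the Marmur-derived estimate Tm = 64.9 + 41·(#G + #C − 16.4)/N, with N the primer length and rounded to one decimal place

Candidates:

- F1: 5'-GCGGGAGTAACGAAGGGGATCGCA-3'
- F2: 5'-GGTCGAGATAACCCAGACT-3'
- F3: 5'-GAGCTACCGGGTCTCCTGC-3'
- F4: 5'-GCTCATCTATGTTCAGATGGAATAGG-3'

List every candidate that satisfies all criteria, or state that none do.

F1 (24 nt, A=7 T=2 G=11 C=4): 3' end GCA has 2 G/C ✓; length 24 ✓; longest run = 4, exceeds 3 ✗; Tm = 64.9 + 41·(15 − 16.4)/24 = 62.5°C, outside 52.2–61.6°C ✗ — fails.
F2 (19 nt, A=6 T=3 G=5 C=5): 3' end ACT has 1 G/C ✓; length 19, outside 20–27 ✗; longest run = 3 ✓; Tm = 64.9 + 41·(10 − 16.4)/19 = 51.1°C, outside 52.2–61.6°C ✗ — fails.
F3 (19 nt, A=2 T=4 G=6 C=7): 3' end TGC has 2 G/C ✓; length 19, outside 20–27 ✗; longest run = 3 ✓; Tm = 64.9 + 41·(13 − 16.4)/19 = 57.6°C ✓ — fails.
F4 (26 nt, A=7 T=8 G=7 C=4): 3' end AGG has 2 G/C ✓; length 26 ✓; longest run = 2 ✓; Tm = 64.9 + 41·(11 − 16.4)/26 = 56.4°C ✓ — passes.

F4 only.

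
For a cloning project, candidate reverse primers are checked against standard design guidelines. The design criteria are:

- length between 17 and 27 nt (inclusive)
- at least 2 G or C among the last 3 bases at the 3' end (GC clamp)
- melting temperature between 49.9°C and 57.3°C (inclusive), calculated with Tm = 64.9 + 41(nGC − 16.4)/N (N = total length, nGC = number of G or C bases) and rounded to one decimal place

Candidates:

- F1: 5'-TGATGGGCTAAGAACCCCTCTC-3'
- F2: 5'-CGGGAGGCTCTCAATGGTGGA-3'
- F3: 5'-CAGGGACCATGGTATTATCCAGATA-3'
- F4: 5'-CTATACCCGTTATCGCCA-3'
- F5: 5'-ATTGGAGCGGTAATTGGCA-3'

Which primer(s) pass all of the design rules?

F1 only.

F1 (22 nt, A=5 T=5 G=5 C=7): length 22 ✓; 3' end CTC has 2 G/C ✓; Tm = 64.9 + 41·(12 − 16.4)/22 = 56.7°C ✓ — passes.
F2 (21 nt, A=4 T=4 G=9 C=4): length 21 ✓; 3' end GGA has 2 G/C ✓; Tm = 64.9 + 41·(13 − 16.4)/21 = 58.3°C, outside 49.9–57.3°C ✗ — fails.
F3 (25 nt, A=8 T=6 G=6 C=5): length 25 ✓; 3' end ATA has 0 G/C, need ≥2 ✗; Tm = 64.9 + 41·(11 − 16.4)/25 = 56.0°C ✓ — fails.
F4 (18 nt, A=4 T=5 G=2 C=7): length 18 ✓; 3' end CCA has 2 G/C ✓; Tm = 64.9 + 41·(9 − 16.4)/18 = 48.0°C, outside 49.9–57.3°C ✗ — fails.
F5 (19 nt, A=5 T=5 G=7 C=2): length 19 ✓; 3' end GCA has 2 G/C ✓; Tm = 64.9 + 41·(9 − 16.4)/19 = 48.9°C, outside 49.9–57.3°C ✗ — fails.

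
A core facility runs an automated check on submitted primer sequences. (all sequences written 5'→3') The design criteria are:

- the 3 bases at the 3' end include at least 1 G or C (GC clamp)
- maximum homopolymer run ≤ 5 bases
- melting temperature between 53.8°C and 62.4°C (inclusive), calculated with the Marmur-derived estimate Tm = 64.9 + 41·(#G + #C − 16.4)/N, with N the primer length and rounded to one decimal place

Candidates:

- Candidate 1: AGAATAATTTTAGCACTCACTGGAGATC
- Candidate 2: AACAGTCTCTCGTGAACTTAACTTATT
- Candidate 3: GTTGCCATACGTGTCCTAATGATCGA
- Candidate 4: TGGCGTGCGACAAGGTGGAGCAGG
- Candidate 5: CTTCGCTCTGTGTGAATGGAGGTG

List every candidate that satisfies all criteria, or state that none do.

Candidate 1 (28 nt, A=10 T=8 G=5 C=5): 3' end ATC has 1 G/C ✓; longest run = 4 ✓; Tm = 64.9 + 41·(10 − 16.4)/28 = 55.5°C ✓ — passes.
Candidate 2 (27 nt, A=8 T=10 G=3 C=6): 3' end ATT has 0 G/C, need ≥1 ✗; longest run = 2 ✓; Tm = 64.9 + 41·(9 − 16.4)/27 = 53.7°C, outside 53.8–62.4°C ✗ — fails.
Candidate 3 (26 nt, A=6 T=8 G=6 C=6): 3' end CGA has 2 G/C ✓; longest run = 2 ✓; Tm = 64.9 + 41·(12 − 16.4)/26 = 58.0°C ✓ — passes.
Candidate 4 (24 nt, A=5 T=3 G=12 C=4): 3' end AGG has 2 G/C ✓; longest run = 2 ✓; Tm = 64.9 + 41·(16 − 16.4)/24 = 64.2°C, outside 53.8–62.4°C ✗ — fails.
Candidate 5 (24 nt, A=3 T=8 G=9 C=4): 3' end GTG has 2 G/C ✓; longest run = 2 ✓; Tm = 64.9 + 41·(13 − 16.4)/24 = 59.1°C ✓ — passes.

Candidate 1, Candidate 3 and Candidate 5.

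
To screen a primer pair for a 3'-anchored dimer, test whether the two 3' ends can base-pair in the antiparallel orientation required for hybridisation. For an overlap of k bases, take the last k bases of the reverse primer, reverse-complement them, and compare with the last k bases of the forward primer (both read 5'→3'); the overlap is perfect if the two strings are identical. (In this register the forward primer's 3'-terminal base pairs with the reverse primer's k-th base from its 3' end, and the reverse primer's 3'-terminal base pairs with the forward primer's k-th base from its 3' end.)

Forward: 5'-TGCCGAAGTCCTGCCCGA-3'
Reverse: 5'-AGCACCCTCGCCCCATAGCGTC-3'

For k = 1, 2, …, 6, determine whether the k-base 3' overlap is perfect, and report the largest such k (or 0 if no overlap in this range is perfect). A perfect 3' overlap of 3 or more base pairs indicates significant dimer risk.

Last 6 bases (5'→3') — forward …GCCCGA, reverse …AGCGTC.
Reverse complement of the reverse primer's last 6 bases: GACGCT; its first k bases are the reverse complement of the reverse primer's last k bases, so a perfect k-base overlap needs the forward primer's last k bases to equal them.
Comparing (forward last k vs required): k=1: A vs G ✗; k=2: GA vs GA ✓; k=3: CGA vs GAC ✗; k=4: CCGA vs GACG ✗; k=5: CCCGA vs GACGC ✗; k=6: GCCCGA vs GACGCT ✗.
Only k = 2 is perfect, so the longest perfect 3' overlap is 2.

Longest perfect overlap: 2 complementary base pairs; below the dimer-risk threshold (threshold 3).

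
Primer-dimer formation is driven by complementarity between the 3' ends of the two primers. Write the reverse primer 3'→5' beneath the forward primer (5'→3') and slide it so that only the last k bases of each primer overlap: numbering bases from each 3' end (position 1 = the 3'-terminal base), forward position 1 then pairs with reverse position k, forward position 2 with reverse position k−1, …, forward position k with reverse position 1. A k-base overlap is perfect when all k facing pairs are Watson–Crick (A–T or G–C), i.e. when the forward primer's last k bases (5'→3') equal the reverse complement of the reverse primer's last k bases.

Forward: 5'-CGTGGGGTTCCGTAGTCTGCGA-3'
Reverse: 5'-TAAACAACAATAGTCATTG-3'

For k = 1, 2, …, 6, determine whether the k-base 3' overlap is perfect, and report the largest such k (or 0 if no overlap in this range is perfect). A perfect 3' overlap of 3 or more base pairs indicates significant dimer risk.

Longest perfect overlap: 0 complementary base pairs; below the dimer-risk threshold (threshold 3).

Last 6 bases (5'→3') — forward …CTGCGA, reverse …TCATTG.
Reverse complement of the reverse primer's last 6 bases: CAATGA; its first k bases are the reverse complement of the reverse primer's last k bases, so a perfect k-base overlap needs the forward primer's last k bases to equal them.
Comparing (forward last k vs required): k=1: A vs C ✗; k=2: GA vs CA ✗; k=3: CGA vs CAA ✗; k=4: GCGA vs CAAT ✗; k=5: TGCGA vs CAATG ✗; k=6: CTGCGA vs CAATGA ✗.
No overlap length from 1 to 6 is perfect, so the longest perfect 3' overlap is 0.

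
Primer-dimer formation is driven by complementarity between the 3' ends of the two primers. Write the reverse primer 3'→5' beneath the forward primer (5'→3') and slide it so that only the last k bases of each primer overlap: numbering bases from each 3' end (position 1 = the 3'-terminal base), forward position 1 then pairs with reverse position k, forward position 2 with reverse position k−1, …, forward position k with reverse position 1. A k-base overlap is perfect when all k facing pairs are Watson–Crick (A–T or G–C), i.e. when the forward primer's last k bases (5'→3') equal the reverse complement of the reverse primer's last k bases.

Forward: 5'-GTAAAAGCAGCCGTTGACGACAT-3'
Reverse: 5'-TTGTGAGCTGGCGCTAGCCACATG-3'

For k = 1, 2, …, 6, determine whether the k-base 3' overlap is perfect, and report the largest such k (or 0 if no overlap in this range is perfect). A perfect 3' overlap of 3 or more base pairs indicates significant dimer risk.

Last 6 bases (5'→3') — forward …CGACAT, reverse …CACATG.
Reverse complement of the reverse primer's last 6 bases: CATGTG; its first k bases are the reverse complement of the reverse primer's last k bases, so a perfect k-base overlap needs the forward primer's last k bases to equal them.
Comparing (forward last k vs required): k=1: T vs C ✗; k=2: AT vs CA ✗; k=3: CAT vs CAT ✓; k=4: ACAT vs CATG ✗; k=5: GACAT vs CATGT ✗; k=6: CGACAT vs CATGTG ✗.
Only k = 3 is perfect, so the longest perfect 3' overlap is 3.

Longest perfect overlap: 3 complementary base pairs; significant dimer risk (threshold 3).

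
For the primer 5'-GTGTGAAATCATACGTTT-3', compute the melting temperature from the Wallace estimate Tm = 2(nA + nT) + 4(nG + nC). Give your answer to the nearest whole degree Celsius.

48°C

Base counts: A=5, T=7, G=4, C=2 (length 18).
Tm = 2·(5+7) + 4·(4+2) = 2·12 + 4·6 = 24 + 24 = 48°C.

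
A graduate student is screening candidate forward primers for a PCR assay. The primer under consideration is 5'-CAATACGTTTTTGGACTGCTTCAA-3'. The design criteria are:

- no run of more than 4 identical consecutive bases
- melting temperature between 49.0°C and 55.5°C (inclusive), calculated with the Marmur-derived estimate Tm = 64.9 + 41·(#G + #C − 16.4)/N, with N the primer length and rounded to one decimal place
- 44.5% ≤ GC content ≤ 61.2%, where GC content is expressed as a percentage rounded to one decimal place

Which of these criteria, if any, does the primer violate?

Fails: homopolymer run, GC content.

Base counts: A=6, T=9, G=4, C=5 (length 24).
homopolymer run: longest run = 5, exceeds 4 ✗
Tm: Tm = 64.9 + 41·(9 − 16.4)/24 = 52.3°C ✓
GC content: GC 9/24 = 37.5%, outside 44.5–61.2% ✗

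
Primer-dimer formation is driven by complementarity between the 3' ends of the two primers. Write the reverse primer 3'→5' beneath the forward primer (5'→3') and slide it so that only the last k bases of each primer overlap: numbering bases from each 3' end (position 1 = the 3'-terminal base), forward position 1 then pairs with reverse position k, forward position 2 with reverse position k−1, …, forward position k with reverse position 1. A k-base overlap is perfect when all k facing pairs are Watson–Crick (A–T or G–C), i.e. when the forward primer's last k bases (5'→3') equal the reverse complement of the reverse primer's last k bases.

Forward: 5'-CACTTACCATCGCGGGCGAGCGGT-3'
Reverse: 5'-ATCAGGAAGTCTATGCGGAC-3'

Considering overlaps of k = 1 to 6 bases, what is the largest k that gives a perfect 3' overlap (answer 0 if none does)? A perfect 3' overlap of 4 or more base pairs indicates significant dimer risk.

Longest perfect overlap: 2 complementary base pairs; below the dimer-risk threshold (threshold 4).

Last 6 bases (5'→3') — forward …AGCGGT, reverse …GCGGAC.
Reverse complement of the reverse primer's last 6 bases: GTCCGC; its first k bases are the reverse complement of the reverse primer's last k bases, so a perfect k-base overlap needs the forward primer's last k bases to equal them.
Comparing (forward last k vs required): k=1: T vs G ✗; k=2: GT vs GT ✓; k=3: GGT vs GTC ✗; k=4: CGGT vs GTCC ✗; k=5: GCGGT vs GTCCG ✗; k=6: AGCGGT vs GTCCGC ✗.
Only k = 2 is perfect, so the longest perfect 3' overlap is 2.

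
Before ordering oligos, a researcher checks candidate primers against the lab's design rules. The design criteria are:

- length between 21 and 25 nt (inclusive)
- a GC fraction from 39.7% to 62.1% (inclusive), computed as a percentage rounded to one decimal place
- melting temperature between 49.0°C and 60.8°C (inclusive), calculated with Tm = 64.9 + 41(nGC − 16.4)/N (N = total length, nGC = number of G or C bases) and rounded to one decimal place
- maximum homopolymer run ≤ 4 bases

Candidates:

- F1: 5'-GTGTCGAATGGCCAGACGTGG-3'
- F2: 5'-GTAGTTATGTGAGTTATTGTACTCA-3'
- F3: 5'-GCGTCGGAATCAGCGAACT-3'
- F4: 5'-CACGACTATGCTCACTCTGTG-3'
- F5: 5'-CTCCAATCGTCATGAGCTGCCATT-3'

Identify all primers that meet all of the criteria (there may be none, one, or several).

F1, F4 and F5.

F1 (21 nt, A=4 T=4 G=9 C=4): length 21 ✓; GC 13/21 = 61.9% ✓; Tm = 64.9 + 41·(13 − 16.4)/21 = 58.3°C ✓; longest run = 2 ✓ — passes.
F2 (25 nt, A=6 T=11 G=6 C=2): length 25 ✓; GC 8/25 = 32.0%, outside 39.7–62.1% ✗; Tm = 64.9 + 41·(8 − 16.4)/25 = 51.1°C ✓; longest run = 2 ✓ — fails.
F3 (19 nt, A=5 T=3 G=6 C=5): length 19, outside 21–25 ✗; GC 11/19 = 57.9% ✓; Tm = 64.9 + 41·(11 − 16.4)/19 = 53.2°C ✓; longest run = 2 ✓ — fails.
F4 (21 nt, A=4 T=6 G=4 C=7): length 21 ✓; GC 11/21 = 52.4% ✓; Tm = 64.9 + 41·(11 − 16.4)/21 = 54.4°C ✓; longest run = 1 ✓ — passes.
F5 (24 nt, A=5 T=7 G=4 C=8): length 24 ✓; GC 12/24 = 50.0% ✓; Tm = 64.9 + 41·(12 − 16.4)/24 = 57.4°C ✓; longest run = 2 ✓ — passes.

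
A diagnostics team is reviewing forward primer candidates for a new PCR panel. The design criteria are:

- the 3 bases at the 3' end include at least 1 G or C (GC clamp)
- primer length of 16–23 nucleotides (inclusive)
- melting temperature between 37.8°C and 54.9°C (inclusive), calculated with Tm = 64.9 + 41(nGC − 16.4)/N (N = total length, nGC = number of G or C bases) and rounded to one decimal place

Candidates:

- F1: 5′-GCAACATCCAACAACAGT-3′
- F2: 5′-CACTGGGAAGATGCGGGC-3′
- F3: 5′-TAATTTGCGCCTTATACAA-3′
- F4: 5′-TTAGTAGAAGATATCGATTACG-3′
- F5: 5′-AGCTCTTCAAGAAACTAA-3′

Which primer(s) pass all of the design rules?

F1 (18 nt, A=8 T=2 G=2 C=6): 3' end AGT has 1 G/C ✓; length 18 ✓; Tm = 64.9 + 41·(8 − 16.4)/18 = 45.8°C ✓ — passes.
F2 (18 nt, A=4 T=2 G=8 C=4): 3' end GGC has 3 G/C ✓; length 18 ✓; Tm = 64.9 + 41·(12 − 16.4)/18 = 54.9°C ✓ — passes.
F3 (19 nt, A=6 T=7 G=2 C=4): 3' end CAA has 1 G/C ✓; length 19 ✓; Tm = 64.9 + 41·(6 − 16.4)/19 = 42.5°C ✓ — passes.
F4 (22 nt, A=8 T=7 G=5 C=2): 3' end ACG has 2 G/C ✓; length 22 ✓; Tm = 64.9 + 41·(7 − 16.4)/22 = 47.4°C ✓ — passes.
F5 (18 nt, A=8 T=4 G=2 C=4): 3' end TAA has 0 G/C, need ≥1 ✗; length 18 ✓; Tm = 64.9 + 41·(6 − 16.4)/18 = 41.2°C ✓ — fails.

F1, F2, F3 and F4.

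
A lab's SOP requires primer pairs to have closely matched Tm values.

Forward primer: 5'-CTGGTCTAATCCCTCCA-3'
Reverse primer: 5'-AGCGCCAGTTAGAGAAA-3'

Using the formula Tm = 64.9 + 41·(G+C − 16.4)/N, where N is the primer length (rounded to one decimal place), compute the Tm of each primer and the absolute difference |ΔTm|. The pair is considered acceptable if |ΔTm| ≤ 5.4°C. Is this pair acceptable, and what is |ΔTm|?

Forward: G+C = 9, N = 17 → Tm = 64.9 + 41·(9 − 16.4)/17 = 47.1°C.
Reverse: G+C = 8, N = 17 → Tm = 64.9 + 41·(8 − 16.4)/17 = 44.6°C.
|ΔTm| = |47.1 − 44.6| = 2.5°C, ≤ 5.4°C.

|ΔTm| = 2.5°C; the pair is acceptable.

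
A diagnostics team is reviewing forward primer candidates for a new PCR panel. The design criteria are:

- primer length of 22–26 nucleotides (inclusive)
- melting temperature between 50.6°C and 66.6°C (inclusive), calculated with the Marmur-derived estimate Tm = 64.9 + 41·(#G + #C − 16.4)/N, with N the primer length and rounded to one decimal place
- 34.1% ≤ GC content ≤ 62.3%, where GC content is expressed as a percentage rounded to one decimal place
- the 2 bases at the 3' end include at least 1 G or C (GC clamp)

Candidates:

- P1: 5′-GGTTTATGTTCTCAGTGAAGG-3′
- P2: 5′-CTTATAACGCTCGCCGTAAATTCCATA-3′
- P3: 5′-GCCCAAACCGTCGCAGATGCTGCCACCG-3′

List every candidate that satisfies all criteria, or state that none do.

None of the candidates satisfy all criteria.

P1 (21 nt, A=4 T=8 G=7 C=2): length 21, outside 22–26 ✗; Tm = 64.9 + 41·(9 − 16.4)/21 = 50.5°C, outside 50.6–66.6°C ✗; GC 9/21 = 42.9% ✓; 3' end GG has 2 G/C ✓ — fails.
P2 (27 nt, A=8 T=8 G=3 C=8): length 27, outside 22–26 ✗; Tm = 64.9 + 41·(11 − 16.4)/27 = 56.7°C ✓; GC 11/27 = 40.7% ✓; 3' end TA has 0 G/C, need ≥1 ✗ — fails.
P3 (28 nt, A=6 T=3 G=7 C=12): length 28, outside 22–26 ✗; Tm = 64.9 + 41·(19 − 16.4)/28 = 68.7°C, outside 50.6–66.6°C ✗; GC 19/28 = 67.9%, outside 34.1–62.3% ✗; 3' end CG has 2 G/C ✓ — fails.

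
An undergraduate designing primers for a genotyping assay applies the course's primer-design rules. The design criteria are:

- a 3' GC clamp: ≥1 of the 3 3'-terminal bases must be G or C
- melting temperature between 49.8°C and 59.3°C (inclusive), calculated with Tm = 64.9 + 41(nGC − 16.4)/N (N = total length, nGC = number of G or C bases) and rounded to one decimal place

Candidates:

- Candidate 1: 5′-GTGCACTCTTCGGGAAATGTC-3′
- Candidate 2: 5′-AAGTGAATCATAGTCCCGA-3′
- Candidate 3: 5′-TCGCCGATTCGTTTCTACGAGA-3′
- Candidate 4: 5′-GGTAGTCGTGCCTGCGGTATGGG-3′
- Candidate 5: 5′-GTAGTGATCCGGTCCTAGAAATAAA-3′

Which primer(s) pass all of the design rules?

Candidate 1 and Candidate 3.

Candidate 1 (21 nt, A=4 T=6 G=6 C=5): 3' end GTC has 2 G/C ✓; Tm = 64.9 + 41·(11 − 16.4)/21 = 54.4°C ✓ — passes.
Candidate 2 (19 nt, A=7 T=4 G=4 C=4): 3' end CGA has 2 G/C ✓; Tm = 64.9 + 41·(8 − 16.4)/19 = 46.8°C, outside 49.8–59.3°C ✗ — fails.
Candidate 3 (22 nt, A=4 T=7 G=5 C=6): 3' end AGA has 1 G/C ✓; Tm = 64.9 + 41·(11 − 16.4)/22 = 54.8°C ✓ — passes.
Candidate 4 (23 nt, A=2 T=6 G=11 C=4): 3' end GGG has 3 G/C ✓; Tm = 64.9 + 41·(15 − 16.4)/23 = 62.4°C, outside 49.8–59.3°C ✗ — fails.
Candidate 5 (25 nt, A=9 T=6 G=6 C=4): 3' end AAA has 0 G/C, need ≥1 ✗; Tm = 64.9 + 41·(10 − 16.4)/25 = 54.4°C ✓ — fails.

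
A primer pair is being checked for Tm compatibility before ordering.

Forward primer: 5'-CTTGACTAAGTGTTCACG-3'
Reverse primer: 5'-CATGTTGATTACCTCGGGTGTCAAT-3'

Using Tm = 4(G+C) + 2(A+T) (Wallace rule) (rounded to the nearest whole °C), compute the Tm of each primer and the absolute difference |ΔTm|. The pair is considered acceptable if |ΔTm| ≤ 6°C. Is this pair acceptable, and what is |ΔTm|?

|ΔTm| = 20°C; the pair is not acceptable.

Forward: A=4 T=6 G=4 C=4 → Tm = 2·10 + 4·8 = 52°C.
Reverse: A=5 T=9 G=6 C=5 → Tm = 2·14 + 4·11 = 72°C.
|ΔTm| = |52 − 72| = 20°C, > 6°C.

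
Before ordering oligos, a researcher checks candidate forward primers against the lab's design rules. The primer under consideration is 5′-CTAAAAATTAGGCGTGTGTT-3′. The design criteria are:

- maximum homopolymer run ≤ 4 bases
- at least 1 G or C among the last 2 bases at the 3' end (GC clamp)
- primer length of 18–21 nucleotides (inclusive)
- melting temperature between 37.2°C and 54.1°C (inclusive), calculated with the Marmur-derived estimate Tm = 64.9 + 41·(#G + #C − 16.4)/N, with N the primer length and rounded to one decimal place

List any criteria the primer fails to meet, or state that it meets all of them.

Base counts: A=6, T=7, G=5, C=2 (length 20).
homopolymer run: longest run = 5, exceeds 4 ✗
GC clamp: 3' end TT has 0 G/C, need ≥1 ✗
length: length 20 ✓
Tm: Tm = 64.9 + 41·(7 − 16.4)/20 = 45.6°C ✓

Fails: homopolymer run, GC clamp.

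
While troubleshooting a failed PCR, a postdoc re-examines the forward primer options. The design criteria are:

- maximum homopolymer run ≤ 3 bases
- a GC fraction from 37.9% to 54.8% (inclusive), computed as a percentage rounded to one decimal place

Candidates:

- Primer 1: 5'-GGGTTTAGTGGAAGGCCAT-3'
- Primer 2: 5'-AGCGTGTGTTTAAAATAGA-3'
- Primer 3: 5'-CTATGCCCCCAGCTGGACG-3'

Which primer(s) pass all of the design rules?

Primer 1 (19 nt, A=4 T=5 G=8 C=2): longest run = 3 ✓; GC 10/19 = 52.6% ✓ — passes.
Primer 2 (19 nt, A=7 T=6 G=5 C=1): longest run = 4, exceeds 3 ✗; GC 6/19 = 31.6%, outside 37.9–54.8% ✗ — fails.
Primer 3 (19 nt, A=3 T=3 G=5 C=8): longest run = 5, exceeds 3 ✗; GC 13/19 = 68.4%, outside 37.9–54.8% ✗ — fails.

Primer 1 only.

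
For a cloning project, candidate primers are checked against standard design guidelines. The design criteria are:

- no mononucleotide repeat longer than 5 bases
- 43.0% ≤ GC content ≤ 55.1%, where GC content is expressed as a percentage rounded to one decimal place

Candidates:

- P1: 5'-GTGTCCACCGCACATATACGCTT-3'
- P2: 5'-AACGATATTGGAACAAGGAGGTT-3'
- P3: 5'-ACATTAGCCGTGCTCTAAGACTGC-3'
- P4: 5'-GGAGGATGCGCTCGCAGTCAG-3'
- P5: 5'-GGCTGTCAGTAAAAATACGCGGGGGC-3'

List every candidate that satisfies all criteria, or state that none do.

P1 (23 nt, A=5 T=6 G=4 C=8): longest run = 2 ✓; GC 12/23 = 52.2% ✓ — passes.
P2 (23 nt, A=9 T=5 G=7 C=2): longest run = 2 ✓; GC 9/23 = 39.1%, outside 43.0–55.1% ✗ — fails.
P3 (24 nt, A=6 T=6 G=5 C=7): longest run = 2 ✓; GC 12/24 = 50.0% ✓ — passes.
P4 (21 nt, A=4 T=3 G=9 C=5): longest run = 2 ✓; GC 14/21 = 66.7%, outside 43.0–55.1% ✗ — fails.
P5 (26 nt, A=7 T=4 G=10 C=5): longest run = 5 ✓; GC 15/26 = 57.7%, outside 43.0–55.1% ✗ — fails.

P1 and P3.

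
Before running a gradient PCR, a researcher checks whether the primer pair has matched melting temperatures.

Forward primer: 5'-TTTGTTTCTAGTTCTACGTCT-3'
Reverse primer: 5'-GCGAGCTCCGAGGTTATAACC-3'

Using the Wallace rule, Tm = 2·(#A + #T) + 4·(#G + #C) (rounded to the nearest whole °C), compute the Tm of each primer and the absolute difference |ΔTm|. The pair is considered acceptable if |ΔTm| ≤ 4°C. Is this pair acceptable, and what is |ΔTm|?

Forward: A=2 T=12 G=3 C=4 → Tm = 2·14 + 4·7 = 56°C.
Reverse: A=5 T=4 G=6 C=6 → Tm = 2·9 + 4·12 = 66°C.
|ΔTm| = |56 − 66| = 10°C, > 4°C.

|ΔTm| = 10°C; the pair is not acceptable.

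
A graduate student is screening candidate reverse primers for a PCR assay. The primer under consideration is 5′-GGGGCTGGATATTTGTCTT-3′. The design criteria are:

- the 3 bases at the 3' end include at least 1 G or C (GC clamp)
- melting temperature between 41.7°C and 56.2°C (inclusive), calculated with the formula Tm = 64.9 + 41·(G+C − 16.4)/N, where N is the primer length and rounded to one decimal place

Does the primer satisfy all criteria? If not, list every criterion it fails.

Meets all criteria.

Base counts: A=2, T=8, G=7, C=2 (length 19).
GC clamp: 3' end CTT has 1 G/C ✓
Tm: Tm = 64.9 + 41·(9 − 16.4)/19 = 48.9°C ✓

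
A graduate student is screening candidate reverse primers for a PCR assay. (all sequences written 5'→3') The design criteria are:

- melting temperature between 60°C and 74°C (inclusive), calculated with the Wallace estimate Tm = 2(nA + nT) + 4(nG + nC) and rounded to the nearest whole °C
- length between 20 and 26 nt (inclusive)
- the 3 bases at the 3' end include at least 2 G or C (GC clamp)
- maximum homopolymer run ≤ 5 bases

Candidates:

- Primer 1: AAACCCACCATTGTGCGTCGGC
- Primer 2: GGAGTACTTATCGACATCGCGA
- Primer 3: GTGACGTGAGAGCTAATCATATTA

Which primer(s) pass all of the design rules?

Primer 1 (22 nt, A=5 T=4 G=5 C=8): Tm = 2·9 + 4·13 = 70°C ✓; length 22 ✓; 3' end GGC has 3 G/C ✓; longest run = 3 ✓ — passes.
Primer 2 (22 nt, A=6 T=5 G=6 C=5): Tm = 2·11 + 4·11 = 66°C ✓; length 22 ✓; 3' end CGA has 2 G/C ✓; longest run = 2 ✓ — passes.
Primer 3 (24 nt, A=8 T=7 G=6 C=3): Tm = 2·15 + 4·9 = 66°C ✓; length 24 ✓; 3' end TTA has 0 G/C, need ≥2 ✗; longest run = 2 ✓ — fails.

Primer 1 and Primer 2.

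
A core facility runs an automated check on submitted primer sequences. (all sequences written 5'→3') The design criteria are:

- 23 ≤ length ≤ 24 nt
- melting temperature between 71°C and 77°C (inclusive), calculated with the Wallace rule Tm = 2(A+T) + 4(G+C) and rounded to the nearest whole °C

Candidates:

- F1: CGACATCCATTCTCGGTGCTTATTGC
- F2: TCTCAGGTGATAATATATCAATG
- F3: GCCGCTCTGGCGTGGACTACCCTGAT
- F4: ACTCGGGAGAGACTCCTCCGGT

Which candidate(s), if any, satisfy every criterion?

F1 (26 nt, A=4 T=9 G=5 C=8): length 26, outside 23–24 ✗; Tm = 2·13 + 4·13 = 78°C, outside 71–77°C ✗ — fails.
F2 (23 nt, A=8 T=8 G=4 C=3): length 23 ✓; Tm = 2·16 + 4·7 = 60°C, outside 71–77°C ✗ — fails.
F3 (26 nt, A=3 T=6 G=8 C=9): length 26, outside 23–24 ✗; Tm = 2·9 + 4·17 = 86°C, outside 71–77°C ✗ — fails.
F4 (22 nt, A=4 T=4 G=7 C=7): length 22, outside 23–24 ✗; Tm = 2·8 + 4·14 = 72°C ✓ — fails.

None of the candidates satisfy all criteria.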